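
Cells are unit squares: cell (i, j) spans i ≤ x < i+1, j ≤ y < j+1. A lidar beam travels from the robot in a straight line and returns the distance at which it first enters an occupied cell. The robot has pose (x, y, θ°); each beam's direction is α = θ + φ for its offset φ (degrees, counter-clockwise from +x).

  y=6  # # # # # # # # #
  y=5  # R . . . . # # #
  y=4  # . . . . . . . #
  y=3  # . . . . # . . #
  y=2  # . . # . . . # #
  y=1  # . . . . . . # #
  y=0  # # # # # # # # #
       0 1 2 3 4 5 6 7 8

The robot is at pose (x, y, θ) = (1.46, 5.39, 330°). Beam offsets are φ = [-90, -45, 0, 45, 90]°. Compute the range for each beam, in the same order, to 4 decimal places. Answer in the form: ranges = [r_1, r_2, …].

ranges = [0.9200, 4.5449, 4.0876, 2.3569, 0.7044]

beam 1: φ=-90°, α=240°
  direction (-0.5000, -0.8660); cell (1,5); t to first gridline: x 0.9200, y 0.4503 (then +2.0000 / +1.1547)
    (1,4) via y @ 0.4503
    (0,4) via x @ 0.9200  # hit
  → r_1 = 0.9200
beam 2: φ=-45°, α=285°
  direction (0.2588, -0.9659); cell (1,5); t to first gridline: x 2.0864, y 0.4038 (then +3.8637 / +1.0353)
    (1,4) via y @ 0.4038
    (1,3) via y @ 1.4390
    (2,3) via x @ 2.0864
    (2,2) via y @ 2.4743
    (2,1) via y @ 3.5096
    (2,0) via y @ 4.5449  # hit
  → r_2 = 4.5449
beam 3: φ=0°, α=330°
  direction (0.8660, -0.5000); cell (1,5); t to first gridline: x 0.6235, y 0.7800 (then +1.1547 / +2.0000)
    (2,5) via x @ 0.6235
    (2,4) via y @ 0.7800
    (3,4) via x @ 1.7782
    (3,3) via y @ 2.7800
    (4,3) via x @ 2.9329
    (5,3) via x @ 4.0876  # hit
  → r_3 = 4.0876
beam 4: φ=45°, α=15°
  direction (0.9659, 0.2588); cell (1,5); t to first gridline: x 0.5590, y 2.3569 (then +1.0353 / +3.8637)
    (2,5) via x @ 0.5590
    (3,5) via x @ 1.5943
    (3,6) via y @ 2.3569  # hit
  → r_4 = 2.3569
beam 5: φ=90°, α=60°
  direction (0.5000, 0.8660); cell (1,5); t to first gridline: x 1.0800, y 0.7044 (then +2.0000 / +1.1547)
    (1,6) via y @ 0.7044  # hit
  → r_5 = 0.7044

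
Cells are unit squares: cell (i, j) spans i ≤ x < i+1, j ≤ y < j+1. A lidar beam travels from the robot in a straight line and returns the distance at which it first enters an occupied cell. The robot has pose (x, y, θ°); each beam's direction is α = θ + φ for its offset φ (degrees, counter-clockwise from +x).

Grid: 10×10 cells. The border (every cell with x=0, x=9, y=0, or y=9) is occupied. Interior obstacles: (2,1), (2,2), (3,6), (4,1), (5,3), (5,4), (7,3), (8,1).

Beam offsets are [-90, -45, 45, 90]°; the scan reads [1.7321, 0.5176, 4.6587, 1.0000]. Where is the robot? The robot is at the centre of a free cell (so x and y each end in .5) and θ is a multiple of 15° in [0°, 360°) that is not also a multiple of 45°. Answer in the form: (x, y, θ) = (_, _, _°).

(x, y, θ) = (5.5, 2.5, 120°)

Enumerate (i+0.5, j+0.5, θ) over the 56 free cells and 16 admissible headings. For each, cast all 4 beams and compare to the given ranges.
  (5.5, 7.5, 300°): beam 2 = 5.6940 ≠ 0.5176 ✗
  (6.5, 4.5, 15°): beam 1 = 3.6235 ≠ 1.7321 ✗
  (2.5, 3.5, 240°): beam 2 = 1.5529 ≠ 0.5176 ✗
  (5.5, 1.5, 345°): beam 1 = 0.5176 ≠ 1.7321 ✗
  (5.5, 8.5, 285°): beam 1 = 4.6587 ≠ 1.7321 ✗
  …
  (5.5, 2.5, 120°): r_1=1.7321, r_2=0.5176, r_3=4.6587, r_4=1.0000 — all match ✓
Unique over the lattice → pose = (5.5, 2.5, 120°).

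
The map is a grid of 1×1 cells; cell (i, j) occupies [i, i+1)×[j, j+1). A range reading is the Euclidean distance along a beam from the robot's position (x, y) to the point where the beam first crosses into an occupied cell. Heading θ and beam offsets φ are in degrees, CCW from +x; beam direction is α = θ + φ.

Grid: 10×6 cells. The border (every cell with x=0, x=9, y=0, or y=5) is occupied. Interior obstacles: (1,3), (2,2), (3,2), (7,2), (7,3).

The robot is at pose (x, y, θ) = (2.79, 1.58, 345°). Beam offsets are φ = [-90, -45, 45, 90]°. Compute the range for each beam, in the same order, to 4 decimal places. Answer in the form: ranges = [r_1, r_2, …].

ranges = [0.6005, 0.6697, 0.8400, 0.4348]

beam 1: φ=-90°, α=255°
  d=(-0.2588,-0.9659)  start (2,1)  tX=3.0523 tY=0.6005  stride 1/|dx|=3.8637 1/|dy|=1.0353
    cross y-line → (2,0), t=0.6005 (wall)
  → r_1 = 0.6005
beam 2: φ=-45°, α=300°
  d=(0.5000,-0.8660)  start (2,1)  tX=0.4200 tY=0.6697  stride 1/|dx|=2.0000 1/|dy|=1.1547
    cross x-line → (3,1), t=0.4200
    cross y-line → (3,0), t=0.6697 (wall)
  → r_2 = 0.6697
beam 3: φ=45°, α=30°
  d=(0.8660,0.5000)  start (2,1)  tX=0.2425 tY=0.8400  stride 1/|dx|=1.1547 1/|dy|=2.0000
    cross x-line → (3,1), t=0.2425
    cross y-line → (3,2), t=0.8400 (wall)
  → r_3 = 0.8400
beam 4: φ=90°, α=75°
  d=(0.2588,0.9659)  start (2,1)  tX=0.8114 tY=0.4348  stride 1/|dx|=3.8637 1/|dy|=1.0353
    cross y-line → (2,2), t=0.4348 (wall)
  → r_4 = 0.4348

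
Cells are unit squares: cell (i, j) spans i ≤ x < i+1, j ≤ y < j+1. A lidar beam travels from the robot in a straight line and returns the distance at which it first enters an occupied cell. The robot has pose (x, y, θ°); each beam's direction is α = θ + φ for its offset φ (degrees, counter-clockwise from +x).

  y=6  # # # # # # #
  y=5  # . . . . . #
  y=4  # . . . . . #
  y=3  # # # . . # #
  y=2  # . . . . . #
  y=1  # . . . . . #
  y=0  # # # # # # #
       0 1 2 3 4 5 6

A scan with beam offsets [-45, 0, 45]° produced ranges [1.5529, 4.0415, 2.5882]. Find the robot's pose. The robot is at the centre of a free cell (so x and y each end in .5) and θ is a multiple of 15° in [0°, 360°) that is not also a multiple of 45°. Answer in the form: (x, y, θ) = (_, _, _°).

(x, y, θ) = (4.5, 3.5, 210°)

Candidates: 22 free-cell centres × 16 headings = 352 poses. Raycast each; keep the one whose scan matches to 4 dp.
  (3.5, 4.5, 240°): beam 1 = 1.9319 ≠ 1.5529 ✗
  (4.5, 4.5, 165°): beam 1 = 1.7321 ≠ 1.5529 ✗
  (4.5, 4.5, 345°): beam 1 = 1.0000 ≠ 1.5529 ✗
  (4.5, 5.5, 75°): beam 1 = 1.0000 ≠ 1.5529 ✗
  …
  (4.5, 3.5, 210°): r_1=1.5529, r_2=4.0415, r_3=2.5882 — all match ✓
No second candidate reproduces the full scan.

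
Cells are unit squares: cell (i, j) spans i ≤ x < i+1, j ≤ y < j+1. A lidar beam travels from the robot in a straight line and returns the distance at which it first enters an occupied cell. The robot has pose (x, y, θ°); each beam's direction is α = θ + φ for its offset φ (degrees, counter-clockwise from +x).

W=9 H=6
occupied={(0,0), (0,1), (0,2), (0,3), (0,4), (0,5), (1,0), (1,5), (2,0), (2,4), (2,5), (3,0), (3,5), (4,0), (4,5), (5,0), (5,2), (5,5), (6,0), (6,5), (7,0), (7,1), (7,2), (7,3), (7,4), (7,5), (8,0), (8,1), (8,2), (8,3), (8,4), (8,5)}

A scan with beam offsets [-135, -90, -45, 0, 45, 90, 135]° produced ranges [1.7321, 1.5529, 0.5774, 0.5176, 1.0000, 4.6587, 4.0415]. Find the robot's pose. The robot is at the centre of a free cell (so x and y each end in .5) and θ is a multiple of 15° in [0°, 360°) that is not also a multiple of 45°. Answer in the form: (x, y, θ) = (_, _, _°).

Enumerate (i+0.5, j+0.5, θ) over the 22 free cells and 16 admissible headings. For each, cast all 7 beams and compare to the given ranges.
  (4.5, 1.5, 300°): beam 1 = 3.6235 ≠ 1.7321 ✗
  (6.5, 1.5, 15°): beam 1 = 0.5774 ≠ 1.7321 ✗
  (3.5, 3.5, 15°): beam 1 = 2.8868 ≠ 1.7321 ✗
  (4.5, 4.5, 75°): beam 2 = 2.5882 ≠ 1.5529 ✗
  (3.5, 1.5, 195°): beam 1 = 4.0415 ≠ 1.7321 ✗
  …
  (5.5, 4.5, 105°): r_1=1.7321, r_2=1.5529, r_3=0.5774, r_4=0.5176, r_5=1.0000, r_6=4.6587, r_7=4.0415 — all match ✓
Only this pose fits every beam.

(x, y, θ) = (5.5, 4.5, 105°)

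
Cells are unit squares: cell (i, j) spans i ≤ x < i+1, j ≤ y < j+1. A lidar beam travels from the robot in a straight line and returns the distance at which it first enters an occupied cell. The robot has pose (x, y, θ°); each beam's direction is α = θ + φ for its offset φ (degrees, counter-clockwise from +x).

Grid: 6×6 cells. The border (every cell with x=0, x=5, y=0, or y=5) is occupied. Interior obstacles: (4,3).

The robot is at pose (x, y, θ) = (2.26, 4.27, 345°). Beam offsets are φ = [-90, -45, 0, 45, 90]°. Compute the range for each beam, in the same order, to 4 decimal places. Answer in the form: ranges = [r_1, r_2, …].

beam 1: φ=-90°, α=255°
  direction (-0.2588, -0.9659); cell (2,4); t to first gridline: x 1.0046, y 0.2795 (then +3.8637 / +1.0353)
    (2,3) via y @ 0.2795
    (1,3) via x @ 1.0046
    (1,2) via y @ 1.3148
    (1,1) via y @ 2.3501
    (1,0) via y @ 3.3854  # hit
  → r_1 = 3.3854
beam 2: φ=-45°, α=300°
  direction (0.5000, -0.8660); cell (2,4); t to first gridline: x 1.4800, y 0.3118 (then +2.0000 / +1.1547)
    (2,3) via y @ 0.3118
    (2,2) via y @ 1.4665
    (3,2) via x @ 1.4800
    (3,1) via y @ 2.6212
    (4,1) via x @ 3.4800
    (4,0) via y @ 3.7759  # hit
  → r_2 = 3.7759
beam 3: φ=0°, α=345°
  direction (0.9659, -0.2588); cell (2,4); t to first gridline: x 0.7661, y 1.0432 (then +1.0353 / +3.8637)
    (3,4) via x @ 0.7661
    (3,3) via y @ 1.0432
    (4,3) via x @ 1.8014  # hit
  → r_3 = 1.8014
beam 4: φ=45°, α=30°
  direction (0.8660, 0.5000); cell (2,4); t to first gridline: x 0.8545, y 1.4600 (then +1.1547 / +2.0000)
    (3,4) via x @ 0.8545
    (3,5) via y @ 1.4600  # hit
  → r_4 = 1.4600
beam 5: φ=90°, α=75°
  direction (0.2588, 0.9659); cell (2,4); t to first gridline: x 2.8591, y 0.7558 (then +3.8637 / +1.0353)
    (2,5) via y @ 0.7558  # hit
  → r_5 = 0.7558

ranges = [3.3854, 3.7759, 1.8014, 1.4600, 0.7558]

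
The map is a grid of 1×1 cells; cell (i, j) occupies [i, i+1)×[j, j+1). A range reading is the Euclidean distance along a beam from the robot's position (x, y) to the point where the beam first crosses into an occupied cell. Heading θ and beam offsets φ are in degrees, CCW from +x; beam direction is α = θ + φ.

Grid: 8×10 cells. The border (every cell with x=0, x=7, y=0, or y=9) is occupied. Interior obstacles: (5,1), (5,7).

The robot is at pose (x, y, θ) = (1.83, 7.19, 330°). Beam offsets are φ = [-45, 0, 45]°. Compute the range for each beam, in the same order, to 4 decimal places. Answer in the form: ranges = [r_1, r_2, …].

ranges = [6.4084, 5.9698, 5.3524]

beam 1: φ=-45°, α=285°
  direction (0.2588, -0.9659); cell (1,7); t to first gridline: x 0.6568, y 0.1967 (then +3.8637 / +1.0353)
    (1,6) via y @ 0.1967
    (2,6) via x @ 0.6568
    (2,5) via y @ 1.2320
    (2,4) via y @ 2.2673
    (2,3) via y @ 3.3025
    (2,2) via y @ 4.3378
    (3,2) via x @ 4.5205
    (3,1) via y @ 5.3731
    (3,0) via y @ 6.4084  # hit
  → r_1 = 6.4084
beam 2: φ=0°, α=330°
  direction (0.8660, -0.5000); cell (1,7); t to first gridline: x 0.1963, y 0.3800 (then +1.1547 / +2.0000)
    (2,7) via x @ 0.1963
    (2,6) via y @ 0.3800
    (3,6) via x @ 1.3510
    (3,5) via y @ 2.3800
    (4,5) via x @ 2.5057
    (5,5) via x @ 3.6604
    (5,4) via y @ 4.3800
    (6,4) via x @ 4.8151
    (7,4) via x @ 5.9698  # hit
  → r_2 = 5.9698
beam 3: φ=45°, α=15°
  direction (0.9659, 0.2588); cell (1,7); t to first gridline: x 0.1760, y 3.1296 (then +1.0353 / +3.8637)
    (2,7) via x @ 0.1760
    (3,7) via x @ 1.2113
    (4,7) via x @ 2.2465
    (4,8) via y @ 3.1296
    (5,8) via x @ 3.2818
    (6,8) via x @ 4.3171
    (7,8) via x @ 5.3524  # hit
  → r_3 = 5.3524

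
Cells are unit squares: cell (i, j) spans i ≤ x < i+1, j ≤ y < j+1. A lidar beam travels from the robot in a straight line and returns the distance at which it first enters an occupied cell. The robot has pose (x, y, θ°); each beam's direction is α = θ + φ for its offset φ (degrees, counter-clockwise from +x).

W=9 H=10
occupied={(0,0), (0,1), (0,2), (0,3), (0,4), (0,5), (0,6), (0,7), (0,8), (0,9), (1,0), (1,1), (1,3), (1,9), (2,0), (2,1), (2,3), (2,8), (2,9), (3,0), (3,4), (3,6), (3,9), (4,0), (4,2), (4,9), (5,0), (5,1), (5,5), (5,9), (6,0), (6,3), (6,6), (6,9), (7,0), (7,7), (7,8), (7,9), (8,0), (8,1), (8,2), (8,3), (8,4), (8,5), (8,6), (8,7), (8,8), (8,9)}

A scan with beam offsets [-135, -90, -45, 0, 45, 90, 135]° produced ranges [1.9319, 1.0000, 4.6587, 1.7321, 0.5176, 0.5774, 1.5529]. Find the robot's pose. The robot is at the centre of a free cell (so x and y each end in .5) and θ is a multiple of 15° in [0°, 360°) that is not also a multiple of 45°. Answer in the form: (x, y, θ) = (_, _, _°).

Candidates: 42 free-cell centres × 16 headings = 672 poses. Raycast each; keep the one whose scan matches to 4 dp.
  (4.5, 5.5, 285°): beam 1 = 1.0000 ≠ 1.9319 ✗
  (5.5, 8.5, 60°): beam 2 = 1.7321 ≠ 1.0000 ✗
  (6.5, 1.5, 345°): beam 1 = 0.5774 ≠ 1.9319 ✗
  (1.5, 8.5, 105°): beam 1 = 0.5774 ≠ 1.9319 ✗
  (6.5, 2.5, 195°): beam 1 = 0.5774 ≠ 1.9319 ✗
  …
  (4.5, 4.5, 120°): r_1=1.9319, r_2=1.0000, r_3=4.6587, r_4=1.7321, r_5=0.5176, r_6=0.5774, r_7=1.5529 — all match ✓
No second candidate reproduces the full scan.

(x, y, θ) = (4.5, 4.5, 120°)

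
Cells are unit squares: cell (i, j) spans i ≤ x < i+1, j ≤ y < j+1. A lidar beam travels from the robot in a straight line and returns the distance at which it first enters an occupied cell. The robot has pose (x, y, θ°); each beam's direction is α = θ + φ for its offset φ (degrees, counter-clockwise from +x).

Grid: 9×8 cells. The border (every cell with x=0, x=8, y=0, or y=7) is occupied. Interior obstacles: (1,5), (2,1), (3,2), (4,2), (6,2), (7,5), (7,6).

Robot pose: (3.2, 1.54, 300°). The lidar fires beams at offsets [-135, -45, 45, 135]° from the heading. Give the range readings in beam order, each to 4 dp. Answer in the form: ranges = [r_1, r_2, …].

beam 1: φ=-135°, α=165°
  dir = (cos 165°, sin 165°) = (-0.9659, 0.2588); from cell (3,1)
  next x-line at t=0.2071, next y-line at t=1.7773; Δt_x=1.0353, Δt_y=3.8637
    x: enter (2,1) at t=0.2071 ← occupied
  → r_1 = 0.2071
beam 2: φ=-45°, α=255°
  dir = (cos 255°, sin 255°) = (-0.2588, -0.9659); from cell (3,1)
  next x-line at t=0.7727, next y-line at t=0.5590; Δt_x=3.8637, Δt_y=1.0353
    y: enter (3,0) at t=0.5590 ← occupied
  → r_2 = 0.5590
beam 3: φ=45°, α=345°
  dir = (cos 345°, sin 345°) = (0.9659, -0.2588); from cell (3,1)
  next x-line at t=0.8282, next y-line at t=2.0864; Δt_x=1.0353, Δt_y=3.8637
    x: enter (4,1) at t=0.8282
    x: enter (5,1) at t=1.8635
    y: enter (5,0) at t=2.0864 ← occupied
  → r_3 = 2.0864
beam 4: φ=135°, α=75°
  dir = (cos 75°, sin 75°) = (0.2588, 0.9659); from cell (3,1)
  next x-line at t=3.0910, next y-line at t=0.4762; Δt_x=3.8637, Δt_y=1.0353
    y: enter (3,2) at t=0.4762 ← occupied
  → r_4 = 0.4762

ranges = [0.2071, 0.5590, 2.0864, 0.4762]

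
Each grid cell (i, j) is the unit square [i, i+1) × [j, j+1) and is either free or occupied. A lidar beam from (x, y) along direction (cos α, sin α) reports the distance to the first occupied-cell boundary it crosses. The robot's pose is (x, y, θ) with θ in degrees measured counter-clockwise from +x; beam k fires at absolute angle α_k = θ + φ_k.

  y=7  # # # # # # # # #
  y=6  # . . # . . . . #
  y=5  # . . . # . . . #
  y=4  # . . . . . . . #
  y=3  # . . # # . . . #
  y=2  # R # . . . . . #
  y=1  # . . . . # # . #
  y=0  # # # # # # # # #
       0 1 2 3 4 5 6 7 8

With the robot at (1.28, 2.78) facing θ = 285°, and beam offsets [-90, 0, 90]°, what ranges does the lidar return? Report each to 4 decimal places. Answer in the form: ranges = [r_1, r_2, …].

beam 1: φ=-90°, α=195°
  direction (-0.9659, -0.2588); cell (1,2); t to first gridline: x 0.2899, y 3.0137 (then +1.0353 / +3.8637)
    (0,2) via x @ 0.2899  # hit
  → r_1 = 0.2899
beam 2: φ=0°, α=285°
  direction (0.2588, -0.9659); cell (1,2); t to first gridline: x 2.7819, y 0.8075 (then +3.8637 / +1.0353)
    (1,1) via y @ 0.8075
    (1,0) via y @ 1.8428  # hit
  → r_2 = 1.8428
beam 3: φ=90°, α=15°
  direction (0.9659, 0.2588); cell (1,2); t to first gridline: x 0.7454, y 0.8500 (then +1.0353 / +3.8637)
    (2,2) via x @ 0.7454  # hit
  → r_3 = 0.7454

ranges = [0.2899, 1.8428, 0.7454]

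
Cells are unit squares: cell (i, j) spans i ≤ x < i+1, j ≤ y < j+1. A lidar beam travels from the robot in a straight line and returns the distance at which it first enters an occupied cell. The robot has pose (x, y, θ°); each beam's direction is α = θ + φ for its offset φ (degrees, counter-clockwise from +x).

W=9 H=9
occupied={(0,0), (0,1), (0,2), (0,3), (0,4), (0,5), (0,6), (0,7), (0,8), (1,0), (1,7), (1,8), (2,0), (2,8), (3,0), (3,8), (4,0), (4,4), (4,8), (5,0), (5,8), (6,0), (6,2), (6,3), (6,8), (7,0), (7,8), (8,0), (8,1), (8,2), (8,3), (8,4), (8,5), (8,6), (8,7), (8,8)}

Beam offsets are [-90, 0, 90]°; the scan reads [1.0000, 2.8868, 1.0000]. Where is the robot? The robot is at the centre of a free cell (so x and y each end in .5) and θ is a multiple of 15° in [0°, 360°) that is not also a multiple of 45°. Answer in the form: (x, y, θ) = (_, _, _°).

The pose lattice has 45·16 = 720 candidates. Test each by forward raycasting.
  (7.5, 7.5, 240°): beam 2 = 7.5056 ≠ 2.8868 ✗
  (1.5, 4.5, 30°): beam 1 = 4.0415 ≠ 1.0000 ✗
  (6.5, 4.5, 285°): beam 1 = 1.5529 ≠ 1.0000 ✗
  …
  (5.5, 1.5, 120°): r_1=1.0000, r_2=2.8868, r_3=1.0000 — all match ✓
No second candidate reproduces the full scan.

(x, y, θ) = (5.5, 1.5, 120°)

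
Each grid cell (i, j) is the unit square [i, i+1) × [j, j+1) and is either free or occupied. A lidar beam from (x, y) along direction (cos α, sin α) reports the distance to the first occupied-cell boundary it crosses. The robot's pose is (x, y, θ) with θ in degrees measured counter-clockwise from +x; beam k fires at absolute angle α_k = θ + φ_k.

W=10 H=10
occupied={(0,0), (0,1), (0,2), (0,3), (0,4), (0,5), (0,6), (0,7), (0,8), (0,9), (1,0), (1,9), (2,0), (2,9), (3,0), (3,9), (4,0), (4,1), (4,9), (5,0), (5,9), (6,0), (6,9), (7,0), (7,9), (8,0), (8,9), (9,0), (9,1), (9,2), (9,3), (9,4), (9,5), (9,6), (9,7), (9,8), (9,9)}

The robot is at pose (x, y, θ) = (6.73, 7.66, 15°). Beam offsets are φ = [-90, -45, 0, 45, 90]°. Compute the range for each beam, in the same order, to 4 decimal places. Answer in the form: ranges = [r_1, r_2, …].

beam 1: φ=-90°, α=285°
  cosα=0.2588 sinα=-0.9659 | (6,7) | tMaxX 1.0432 tMaxY 0.6833 | tΔX 3.8637 tΔY 1.0353
    t=0.6833 [y] (6,6)
    t=1.0432 [x] (7,6)
    t=1.7186 [y] (7,5)
    t=2.7538 [y] (7,4)
    t=3.7891 [y] (7,3)
    t=4.8244 [y] (7,2)
    t=4.9069 [x] (8,2)
    t=5.8597 [y] (8,1)
    t=6.8949 [y] (8,0) — stop
  → r_1 = 6.8949
beam 2: φ=-45°, α=330°
  cosα=0.8660 sinα=-0.5000 | (6,7) | tMaxX 0.3118 tMaxY 1.3200 | tΔX 1.1547 tΔY 2.0000
    t=0.3118 [x] (7,7)
    t=1.3200 [y] (7,6)
    t=1.4665 [x] (8,6)
    t=2.6212 [x] (9,6) — stop
  → r_2 = 2.6212
beam 3: φ=0°, α=15°
  cosα=0.9659 sinα=0.2588 | (6,7) | tMaxX 0.2795 tMaxY 1.3137 | tΔX 1.0353 tΔY 3.8637
    t=0.2795 [x] (7,7)
    t=1.3137 [y] (7,8)
    t=1.3148 [x] (8,8)
    t=2.3501 [x] (9,8) — stop
  → r_3 = 2.3501
beam 4: φ=45°, α=60°
  cosα=0.5000 sinα=0.8660 | (6,7) | tMaxX 0.5400 tMaxY 0.3926 | tΔX 2.0000 tΔY 1.1547
    t=0.3926 [y] (6,8)
    t=0.5400 [x] (7,8)
    t=1.5473 [y] (7,9) — stop
  → r_4 = 1.5473
beam 5: φ=90°, α=105°
  cosα=-0.2588 sinα=0.9659 | (6,7) | tMaxX 2.8205 tMaxY 0.3520 | tΔX 3.8637 tΔY 1.0353
    t=0.3520 [y] (6,8)
    t=1.3873 [y] (6,9) — stop
  → r_5 = 1.3873

ranges = [6.8949, 2.6212, 2.3501, 1.5473, 1.3873]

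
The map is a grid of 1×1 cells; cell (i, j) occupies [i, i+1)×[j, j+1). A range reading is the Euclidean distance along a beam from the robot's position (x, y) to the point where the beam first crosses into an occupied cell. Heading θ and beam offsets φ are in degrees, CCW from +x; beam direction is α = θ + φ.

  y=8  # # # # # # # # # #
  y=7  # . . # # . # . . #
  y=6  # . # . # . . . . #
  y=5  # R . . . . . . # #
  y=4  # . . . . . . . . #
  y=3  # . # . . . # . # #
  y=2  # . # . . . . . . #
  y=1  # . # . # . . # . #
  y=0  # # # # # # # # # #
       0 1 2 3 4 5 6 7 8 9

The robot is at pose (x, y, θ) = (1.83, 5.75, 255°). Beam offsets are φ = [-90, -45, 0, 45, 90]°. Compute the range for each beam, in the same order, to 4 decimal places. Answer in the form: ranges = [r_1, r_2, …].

beam 1: φ=-90°, α=165°
  cosα=-0.9659 sinα=0.2588 | (1,5) | tMaxX 0.8593 tMaxY 0.9659 | tΔX 1.0353 tΔY 3.8637
    t=0.8593 [x] (0,5) — stop
  → r_1 = 0.8593
beam 2: φ=-45°, α=210°
  cosα=-0.8660 sinα=-0.5000 | (1,5) | tMaxX 0.9584 tMaxY 1.5000 | tΔX 1.1547 tΔY 2.0000
    t=0.9584 [x] (0,5) — stop
  → r_2 = 0.9584
beam 3: φ=0°, α=255°
  cosα=-0.2588 sinα=-0.9659 | (1,5) | tMaxX 3.2069 tMaxY 0.7765 | tΔX 3.8637 tΔY 1.0353
    t=0.7765 [y] (1,4)
    t=1.8117 [y] (1,3)
    t=2.8470 [y] (1,2)
    t=3.2069 [x] (0,2) — stop
  → r_3 = 3.2069
beam 4: φ=45°, α=300°
  cosα=0.5000 sinα=-0.8660 | (1,5) | tMaxX 0.3400 tMaxY 0.8660 | tΔX 2.0000 tΔY 1.1547
    t=0.3400 [x] (2,5)
    t=0.8660 [y] (2,4)
    t=2.0207 [y] (2,3) — stop
  → r_4 = 2.0207
beam 5: φ=90°, α=345°
  cosα=0.9659 sinα=-0.2588 | (1,5) | tMaxX 0.1760 tMaxY 2.8978 | tΔX 1.0353 tΔY 3.8637
    t=0.1760 [x] (2,5)
    t=1.2113 [x] (3,5)
    t=2.2465 [x] (4,5)
    t=2.8978 [y] (4,4)
    t=3.2818 [x] (5,4)
    t=4.3171 [x] (6,4)
    t=5.3524 [x] (7,4)
    t=6.3877 [x] (8,4)
    t=6.7615 [y] (8,3) — stop
  → r_5 = 6.7615

ranges = [0.8593, 0.9584, 3.2069, 2.0207, 6.7615]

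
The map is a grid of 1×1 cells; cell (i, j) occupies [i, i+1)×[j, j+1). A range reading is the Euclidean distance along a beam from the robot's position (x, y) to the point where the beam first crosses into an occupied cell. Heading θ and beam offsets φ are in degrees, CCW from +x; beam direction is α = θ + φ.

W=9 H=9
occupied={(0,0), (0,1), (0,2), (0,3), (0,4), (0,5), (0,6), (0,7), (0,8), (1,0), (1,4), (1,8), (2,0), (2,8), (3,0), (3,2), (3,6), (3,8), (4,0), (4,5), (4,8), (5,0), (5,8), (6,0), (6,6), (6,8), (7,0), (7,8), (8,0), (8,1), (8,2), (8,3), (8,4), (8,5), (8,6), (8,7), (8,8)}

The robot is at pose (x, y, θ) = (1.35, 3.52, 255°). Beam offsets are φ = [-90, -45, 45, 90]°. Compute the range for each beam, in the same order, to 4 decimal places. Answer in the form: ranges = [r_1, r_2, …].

ranges = [0.3623, 0.4041, 2.9098, 2.0091]

beam 1: φ=-90°, α=165°
  d=(-0.9659,0.2588)  start (1,3)  tX=0.3623 tY=1.8546  stride 1/|dx|=1.0353 1/|dy|=3.8637
    cross x-line → (0,3), t=0.3623 (wall)
  → r_1 = 0.3623
beam 2: φ=-45°, α=210°
  d=(-0.8660,-0.5000)  start (1,3)  tX=0.4041 tY=1.0400  stride 1/|dx|=1.1547 1/|dy|=2.0000
    cross x-line → (0,3), t=0.4041 (wall)
  → r_2 = 0.4041
beam 3: φ=45°, α=300°
  d=(0.5000,-0.8660)  start (1,3)  tX=1.3000 tY=0.6004  stride 1/|dx|=2.0000 1/|dy|=1.1547
    cross y-line → (1,2), t=0.6004
    cross x-line → (2,2), t=1.3000
    cross y-line → (2,1), t=1.7551
    cross y-line → (2,0), t=2.9098 (wall)
  → r_3 = 2.9098
beam 4: φ=90°, α=345°
  d=(0.9659,-0.2588)  start (1,3)  tX=0.6729 tY=2.0091  stride 1/|dx|=1.0353 1/|dy|=3.8637
    cross x-line → (2,3), t=0.6729
    cross x-line → (3,3), t=1.7082
    cross y-line → (3,2), t=2.0091 (wall)
  → r_4 = 2.0091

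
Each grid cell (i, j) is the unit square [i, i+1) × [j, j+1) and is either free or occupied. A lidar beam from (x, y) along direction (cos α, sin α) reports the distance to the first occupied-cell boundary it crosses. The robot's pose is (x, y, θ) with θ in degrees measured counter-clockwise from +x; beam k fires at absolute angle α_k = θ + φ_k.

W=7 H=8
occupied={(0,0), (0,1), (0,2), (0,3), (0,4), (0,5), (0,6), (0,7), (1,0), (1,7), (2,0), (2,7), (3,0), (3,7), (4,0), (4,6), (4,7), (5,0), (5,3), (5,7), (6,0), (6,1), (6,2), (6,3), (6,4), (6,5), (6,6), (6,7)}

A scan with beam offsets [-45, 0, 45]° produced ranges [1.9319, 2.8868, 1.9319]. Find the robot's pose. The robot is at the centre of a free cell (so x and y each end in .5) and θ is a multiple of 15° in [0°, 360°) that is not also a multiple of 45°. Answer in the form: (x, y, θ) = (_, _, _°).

Candidates: 28 free-cell centres × 16 headings = 448 poses. Raycast each; keep the one whose scan matches to 4 dp.
  (5.5, 1.5, 330°): beam 1 = 0.5176 ≠ 1.9319 ✗
  (4.5, 3.5, 210°): beam 1 = 3.6235 ≠ 1.9319 ✗
  (4.5, 1.5, 75°): beam 1 = 1.7321 ≠ 1.9319 ✗
  …
  (3.5, 4.5, 30°): r_1=1.9319, r_2=2.8868, r_3=1.9319 — all match ✓
Only this pose fits every beam.

(x, y, θ) = (3.5, 4.5, 30°)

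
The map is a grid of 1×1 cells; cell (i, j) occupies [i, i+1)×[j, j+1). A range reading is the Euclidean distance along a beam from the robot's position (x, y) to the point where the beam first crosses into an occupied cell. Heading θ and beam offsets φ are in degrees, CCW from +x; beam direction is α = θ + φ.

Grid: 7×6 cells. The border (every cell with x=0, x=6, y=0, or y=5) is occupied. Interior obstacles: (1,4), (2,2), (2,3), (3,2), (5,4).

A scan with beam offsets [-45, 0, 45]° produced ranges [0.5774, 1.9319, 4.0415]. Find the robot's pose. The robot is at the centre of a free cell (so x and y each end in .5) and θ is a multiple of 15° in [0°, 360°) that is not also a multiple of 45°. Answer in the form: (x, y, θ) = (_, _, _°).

(x, y, θ) = (5.5, 1.5, 75°)

The pose lattice has 15·16 = 240 candidates. Test each by forward raycasting.
  (3.5, 1.5, 240°): beam 1 = 1.9319 ≠ 0.5774 ✗
  (2.5, 1.5, 195°): beam 1 = 1.7321 ≠ 0.5774 ✗
  (2.5, 1.5, 120°): beam 1 = 0.5176 ≠ 0.5774 ✗
  …
  (5.5, 1.5, 75°): r_1=0.5774, r_2=1.9319, r_3=4.0415 — all match ✓
Unique over the lattice → pose = (5.5, 1.5, 75°).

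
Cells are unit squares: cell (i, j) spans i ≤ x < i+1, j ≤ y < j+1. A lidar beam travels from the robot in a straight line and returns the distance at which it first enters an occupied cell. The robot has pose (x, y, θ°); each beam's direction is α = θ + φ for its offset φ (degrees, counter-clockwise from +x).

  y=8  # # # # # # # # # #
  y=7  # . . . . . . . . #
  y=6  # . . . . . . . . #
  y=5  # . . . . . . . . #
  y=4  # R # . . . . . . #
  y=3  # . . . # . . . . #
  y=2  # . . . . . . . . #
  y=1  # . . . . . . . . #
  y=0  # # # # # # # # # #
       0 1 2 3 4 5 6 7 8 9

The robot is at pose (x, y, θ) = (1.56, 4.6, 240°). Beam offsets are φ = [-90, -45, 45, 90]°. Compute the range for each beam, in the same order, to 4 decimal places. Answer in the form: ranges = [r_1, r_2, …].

ranges = [0.6466, 0.5798, 3.7270, 0.5081]

beam 1: φ=-90°, α=150°
  cosα=-0.8660 sinα=0.5000 | (1,4) | tMaxX 0.6466 tMaxY 0.8000 | tΔX 1.1547 tΔY 2.0000
    t=0.6466 [x] (0,4) — stop
  → r_1 = 0.6466
beam 2: φ=-45°, α=195°
  cosα=-0.9659 sinα=-0.2588 | (1,4) | tMaxX 0.5798 tMaxY 2.3182 | tΔX 1.0353 tΔY 3.8637
    t=0.5798 [x] (0,4) — stop
  → r_2 = 0.5798
beam 3: φ=45°, α=285°
  cosα=0.2588 sinα=-0.9659 | (1,4) | tMaxX 1.7000 tMaxY 0.6212 | tΔX 3.8637 tΔY 1.0353
    t=0.6212 [y] (1,3)
    t=1.6564 [y] (1,2)
    t=1.7000 [x] (2,2)
    t=2.6917 [y] (2,1)
    t=3.7270 [y] (2,0) — stop
  → r_3 = 3.7270
beam 4: φ=90°, α=330°
  cosα=0.8660 sinα=-0.5000 | (1,4) | tMaxX 0.5081 tMaxY 1.2000 | tΔX 1.1547 tΔY 2.0000
    t=0.5081 [x] (2,4) — stop
  → r_4 = 0.5081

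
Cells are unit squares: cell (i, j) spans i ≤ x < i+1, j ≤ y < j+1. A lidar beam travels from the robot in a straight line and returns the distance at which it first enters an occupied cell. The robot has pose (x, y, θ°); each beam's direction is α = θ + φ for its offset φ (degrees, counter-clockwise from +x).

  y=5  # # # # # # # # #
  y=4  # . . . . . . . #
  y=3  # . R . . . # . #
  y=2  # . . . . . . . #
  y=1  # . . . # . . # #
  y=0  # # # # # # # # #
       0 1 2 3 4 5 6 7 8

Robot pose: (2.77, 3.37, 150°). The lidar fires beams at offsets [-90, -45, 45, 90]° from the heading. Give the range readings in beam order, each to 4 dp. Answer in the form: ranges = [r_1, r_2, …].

beam 1: φ=-90°, α=60°
  d=(0.5000,0.8660)  start (2,3)  tX=0.4600 tY=0.7275  stride 1/|dx|=2.0000 1/|dy|=1.1547
    cross x-line → (3,3), t=0.4600
    cross y-line → (3,4), t=0.7275
    cross y-line → (3,5), t=1.8822 (wall)
  → r_1 = 1.8822
beam 2: φ=-45°, α=105°
  d=(-0.2588,0.9659)  start (2,3)  tX=2.9751 tY=0.6522  stride 1/|dx|=3.8637 1/|dy|=1.0353
    cross y-line → (2,4), t=0.6522
    cross y-line → (2,5), t=1.6875 (wall)
  → r_2 = 1.6875
beam 3: φ=45°, α=195°
  d=(-0.9659,-0.2588)  start (2,3)  tX=0.7972 tY=1.4296  stride 1/|dx|=1.0353 1/|dy|=3.8637
    cross x-line → (1,3), t=0.7972
    cross y-line → (1,2), t=1.4296
    cross x-line → (0,2), t=1.8324 (wall)
  → r_3 = 1.8324
beam 4: φ=90°, α=240°
  d=(-0.5000,-0.8660)  start (2,3)  tX=1.5400 tY=0.4272  stride 1/|dx|=2.0000 1/|dy|=1.1547
    cross y-line → (2,2), t=0.4272
    cross x-line → (1,2), t=1.5400
    cross y-line → (1,1), t=1.5819
    cross y-line → (1,0), t=2.7366 (wall)
  → r_4 = 2.7366

ranges = [1.8822, 1.6875, 1.8324, 2.7366]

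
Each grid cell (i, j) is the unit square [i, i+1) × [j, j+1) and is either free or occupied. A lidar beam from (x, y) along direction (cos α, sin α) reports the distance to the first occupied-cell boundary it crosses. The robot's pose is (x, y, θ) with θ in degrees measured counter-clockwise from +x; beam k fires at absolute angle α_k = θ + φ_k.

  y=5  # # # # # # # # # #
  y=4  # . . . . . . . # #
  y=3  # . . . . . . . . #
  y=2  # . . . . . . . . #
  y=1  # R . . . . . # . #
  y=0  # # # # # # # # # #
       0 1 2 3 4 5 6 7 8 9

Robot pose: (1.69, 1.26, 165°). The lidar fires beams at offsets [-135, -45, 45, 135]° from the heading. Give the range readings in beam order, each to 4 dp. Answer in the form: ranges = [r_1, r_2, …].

beam 1: φ=-135°, α=30°
  d=(0.8660,0.5000)  start (1,1)  tX=0.3580 tY=1.4800  stride 1/|dx|=1.1547 1/|dy|=2.0000
    cross x-line → (2,1), t=0.3580
    cross y-line → (2,2), t=1.4800
    cross x-line → (3,2), t=1.5127
    cross x-line → (4,2), t=2.6674
    cross y-line → (4,3), t=3.4800
    cross x-line → (5,3), t=3.8221
    cross x-line → (6,3), t=4.9768
    cross y-line → (6,4), t=5.4800
    cross x-line → (7,4), t=6.1315
    cross x-line → (8,4), t=7.2862 (wall)
  → r_1 = 7.2862
beam 2: φ=-45°, α=120°
  d=(-0.5000,0.8660)  start (1,1)  tX=1.3800 tY=0.8545  stride 1/|dx|=2.0000 1/|dy|=1.1547
    cross y-line → (1,2), t=0.8545
    cross x-line → (0,2), t=1.3800 (wall)
  → r_2 = 1.3800
beam 3: φ=45°, α=210°
  d=(-0.8660,-0.5000)  start (1,1)  tX=0.7967 tY=0.5200  stride 1/|dx|=1.1547 1/|dy|=2.0000
    cross y-line → (1,0), t=0.5200 (wall)
  → r_3 = 0.5200
beam 4: φ=135°, α=300°
  d=(0.5000,-0.8660)  start (1,1)  tX=0.6200 tY=0.3002  stride 1/|dx|=2.0000 1/|dy|=1.1547
    cross y-line → (1,0), t=0.3002 (wall)
  → r_4 = 0.3002

ranges = [7.2862, 1.3800, 0.5200, 0.3002]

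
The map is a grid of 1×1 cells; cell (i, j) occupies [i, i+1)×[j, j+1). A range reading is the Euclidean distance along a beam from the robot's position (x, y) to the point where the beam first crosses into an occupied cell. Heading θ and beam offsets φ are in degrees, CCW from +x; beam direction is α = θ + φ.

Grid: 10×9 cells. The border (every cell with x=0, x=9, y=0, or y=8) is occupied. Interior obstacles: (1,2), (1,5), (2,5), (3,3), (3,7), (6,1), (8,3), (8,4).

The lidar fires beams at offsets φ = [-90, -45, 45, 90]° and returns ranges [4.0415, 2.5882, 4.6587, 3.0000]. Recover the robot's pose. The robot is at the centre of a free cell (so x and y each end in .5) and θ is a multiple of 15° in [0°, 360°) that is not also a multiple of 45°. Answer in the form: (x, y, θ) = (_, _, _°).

Candidates: 48 free-cell centres × 16 headings = 768 poses. Raycast each; keep the one whose scan matches to 4 dp.
  (8.5, 5.5, 285°): beam 1 = 7.7646 ≠ 4.0415 ✗
  (4.5, 6.5, 255°): beam 1 = 3.6235 ≠ 4.0415 ✗
  (3.5, 6.5, 255°): beam 1 = 2.5882 ≠ 4.0415 ✗
  (5.5, 3.5, 15°): beam 1 = 1.9319 ≠ 4.0415 ✗
  …
  (5.5, 3.5, 60°): r_1=4.0415, r_2=2.5882, r_3=4.6587, r_4=3.0000 — all match ✓
No second candidate reproduces the full scan.

(x, y, θ) = (5.5, 3.5, 60°)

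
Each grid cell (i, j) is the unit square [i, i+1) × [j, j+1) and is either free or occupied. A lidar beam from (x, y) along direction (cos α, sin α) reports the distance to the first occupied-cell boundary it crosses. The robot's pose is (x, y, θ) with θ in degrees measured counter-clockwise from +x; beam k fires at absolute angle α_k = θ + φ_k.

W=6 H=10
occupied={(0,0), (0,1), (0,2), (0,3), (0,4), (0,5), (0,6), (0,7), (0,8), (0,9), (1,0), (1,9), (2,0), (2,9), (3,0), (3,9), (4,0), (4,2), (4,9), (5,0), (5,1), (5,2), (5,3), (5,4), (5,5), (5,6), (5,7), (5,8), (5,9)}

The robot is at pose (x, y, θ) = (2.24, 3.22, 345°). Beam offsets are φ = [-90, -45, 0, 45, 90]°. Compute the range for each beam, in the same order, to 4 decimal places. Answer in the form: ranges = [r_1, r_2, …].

ranges = [2.2983, 2.5634, 1.8221, 3.1870, 5.9839]

beam 1: φ=-90°, α=255°
  direction (-0.2588, -0.9659); cell (2,3); t to first gridline: x 0.9273, y 0.2278 (then +3.8637 / +1.0353)
    (2,2) via y @ 0.2278
    (1,2) via x @ 0.9273
    (1,1) via y @ 1.2630
    (1,0) via y @ 2.2983  # hit
  → r_1 = 2.2983
beam 2: φ=-45°, α=300°
  direction (0.5000, -0.8660); cell (2,3); t to first gridline: x 1.5200, y 0.2540 (then +2.0000 / +1.1547)
    (2,2) via y @ 0.2540
    (2,1) via y @ 1.4087
    (3,1) via x @ 1.5200
    (3,0) via y @ 2.5634  # hit
  → r_2 = 2.5634
beam 3: φ=0°, α=345°
  direction (0.9659, -0.2588); cell (2,3); t to first gridline: x 0.7868, y 0.8500 (then +1.0353 / +3.8637)
    (3,3) via x @ 0.7868
    (3,2) via y @ 0.8500
    (4,2) via x @ 1.8221  # hit
  → r_3 = 1.8221
beam 4: φ=45°, α=30°
  direction (0.8660, 0.5000); cell (2,3); t to first gridline: x 0.8776, y 1.5600 (then +1.1547 / +2.0000)
    (3,3) via x @ 0.8776
    (3,4) via y @ 1.5600
    (4,4) via x @ 2.0323
    (5,4) via x @ 3.1870  # hit
  → r_4 = 3.1870
beam 5: φ=90°, α=75°
  direction (0.2588, 0.9659); cell (2,3); t to first gridline: x 2.9364, y 0.8075 (then +3.8637 / +1.0353)
    (2,4) via y @ 0.8075
    (2,5) via y @ 1.8428
    (2,6) via y @ 2.8781
    (3,6) via x @ 2.9364
    (3,7) via y @ 3.9133
    (3,8) via y @ 4.9486
    (3,9) via y @ 5.9839  # hit
  → r_5 = 5.9839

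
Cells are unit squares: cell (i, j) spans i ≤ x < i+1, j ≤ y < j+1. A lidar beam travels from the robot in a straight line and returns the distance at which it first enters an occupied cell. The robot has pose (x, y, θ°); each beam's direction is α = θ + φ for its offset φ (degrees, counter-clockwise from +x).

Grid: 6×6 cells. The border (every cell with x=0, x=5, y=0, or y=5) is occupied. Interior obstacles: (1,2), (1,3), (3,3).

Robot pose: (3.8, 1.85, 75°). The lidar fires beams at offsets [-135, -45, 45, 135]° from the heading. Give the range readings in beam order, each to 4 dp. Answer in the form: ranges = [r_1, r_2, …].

ranges = [0.9815, 1.3856, 1.3279, 1.7000]

beam 1: φ=-135°, α=300°
  d=(0.5000,-0.8660)  start (3,1)  tX=0.4000 tY=0.9815  stride 1/|dx|=2.0000 1/|dy|=1.1547
    cross x-line → (4,1), t=0.4000
    cross y-line → (4,0), t=0.9815 (wall)
  → r_1 = 0.9815
beam 2: φ=-45°, α=30°
  d=(0.8660,0.5000)  start (3,1)  tX=0.2309 tY=0.3000  stride 1/|dx|=1.1547 1/|dy|=2.0000
    cross x-line → (4,1), t=0.2309
    cross y-line → (4,2), t=0.3000
    cross x-line → (5,2), t=1.3856 (wall)
  → r_2 = 1.3856
beam 3: φ=45°, α=120°
  d=(-0.5000,0.8660)  start (3,1)  tX=1.6000 tY=0.1732  stride 1/|dx|=2.0000 1/|dy|=1.1547
    cross y-line → (3,2), t=0.1732
    cross y-line → (3,3), t=1.3279 (wall)
  → r_3 = 1.3279
beam 4: φ=135°, α=210°
  d=(-0.8660,-0.5000)  start (3,1)  tX=0.9238 tY=1.7000  stride 1/|dx|=1.1547 1/|dy|=2.0000
    cross x-line → (2,1), t=0.9238
    cross y-line → (2,0), t=1.7000 (wall)
  → r_4 = 1.7000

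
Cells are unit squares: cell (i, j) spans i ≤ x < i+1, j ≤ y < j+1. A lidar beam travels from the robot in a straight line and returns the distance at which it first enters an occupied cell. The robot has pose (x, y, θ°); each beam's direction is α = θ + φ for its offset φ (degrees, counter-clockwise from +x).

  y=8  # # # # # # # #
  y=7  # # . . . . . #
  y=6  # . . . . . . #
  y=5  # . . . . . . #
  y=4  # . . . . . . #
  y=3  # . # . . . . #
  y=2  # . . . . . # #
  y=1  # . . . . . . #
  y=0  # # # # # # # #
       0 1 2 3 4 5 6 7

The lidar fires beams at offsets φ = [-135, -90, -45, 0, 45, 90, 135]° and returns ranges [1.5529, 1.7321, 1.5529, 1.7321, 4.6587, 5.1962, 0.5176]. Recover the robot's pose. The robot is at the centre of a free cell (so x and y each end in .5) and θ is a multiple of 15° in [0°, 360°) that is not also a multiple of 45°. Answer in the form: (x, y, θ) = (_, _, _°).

Enumerate (i+0.5, j+0.5, θ) over the 39 free cells and 16 admissible headings. For each, cast all 7 beams and compare to the given ranges.
  (4.5, 1.5, 210°): beam 1 = 6.7293 ≠ 1.5529 ✗
  (6.5, 6.5, 345°): beam 1 = 5.0000 ≠ 1.5529 ✗
  (5.5, 7.5, 150°): beam 2 = 0.5774 ≠ 1.7321 ✗
  (1.5, 2.5, 15°): beam 1 = 1.0000 ≠ 1.5529 ✗
  …
  (2.5, 2.5, 300°): r_1=1.5529, r_2=1.7321, r_3=1.5529, r_4=1.7321, r_5=4.6587, r_6=5.1962, r_7=0.5176 — all match ✓
Only this pose fits every beam.

(x, y, θ) = (2.5, 2.5, 300°)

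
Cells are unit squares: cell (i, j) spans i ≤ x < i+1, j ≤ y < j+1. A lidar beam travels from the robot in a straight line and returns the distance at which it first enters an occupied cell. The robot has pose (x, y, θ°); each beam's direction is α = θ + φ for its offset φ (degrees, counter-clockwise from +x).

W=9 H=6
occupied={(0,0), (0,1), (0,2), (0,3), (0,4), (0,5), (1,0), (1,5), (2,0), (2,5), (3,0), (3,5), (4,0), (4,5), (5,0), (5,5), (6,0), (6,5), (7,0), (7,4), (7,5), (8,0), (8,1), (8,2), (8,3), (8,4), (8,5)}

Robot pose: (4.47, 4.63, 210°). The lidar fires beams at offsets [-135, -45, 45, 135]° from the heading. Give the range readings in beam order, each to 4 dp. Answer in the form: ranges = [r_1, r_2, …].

ranges = [0.3831, 1.4296, 3.7581, 3.6545]

beam 1: φ=-135°, α=75°
  direction (0.2588, 0.9659); cell (4,4); t to first gridline: x 2.0478, y 0.3831 (then +3.8637 / +1.0353)
    (4,5) via y @ 0.3831  # hit
  → r_1 = 0.3831
beam 2: φ=-45°, α=165°
  direction (-0.9659, 0.2588); cell (4,4); t to first gridline: x 0.4866, y 1.4296 (then +1.0353 / +3.8637)
    (3,4) via x @ 0.4866
    (3,5) via y @ 1.4296  # hit
  → r_2 = 1.4296
beam 3: φ=45°, α=255°
  direction (-0.2588, -0.9659); cell (4,4); t to first gridline: x 1.8159, y 0.6522 (then +3.8637 / +1.0353)
    (4,3) via y @ 0.6522
    (4,2) via y @ 1.6875
    (3,2) via x @ 1.8159
    (3,1) via y @ 2.7228
    (3,0) via y @ 3.7581  # hit
  → r_3 = 3.7581
beam 4: φ=135°, α=345°
  direction (0.9659, -0.2588); cell (4,4); t to first gridline: x 0.5487, y 2.4341 (then +1.0353 / +3.8637)
    (5,4) via x @ 0.5487
    (6,4) via x @ 1.5840
    (6,3) via y @ 2.4341
    (7,3) via x @ 2.6192
    (8,3) via x @ 3.6545  # hit
  → r_4 = 3.6545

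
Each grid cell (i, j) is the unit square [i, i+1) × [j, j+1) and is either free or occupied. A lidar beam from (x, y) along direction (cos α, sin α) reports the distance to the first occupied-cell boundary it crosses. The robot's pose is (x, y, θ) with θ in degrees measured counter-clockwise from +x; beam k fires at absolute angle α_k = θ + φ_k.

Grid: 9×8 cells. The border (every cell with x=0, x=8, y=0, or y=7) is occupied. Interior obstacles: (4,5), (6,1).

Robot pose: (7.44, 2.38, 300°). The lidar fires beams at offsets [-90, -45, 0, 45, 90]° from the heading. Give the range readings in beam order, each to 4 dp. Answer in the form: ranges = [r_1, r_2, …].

beam 1: φ=-90°, α=210°
  cosα=-0.8660 sinα=-0.5000 | (7,2) | tMaxX 0.5081 tMaxY 0.7600 | tΔX 1.1547 tΔY 2.0000
    t=0.5081 [x] (6,2)
    t=0.7600 [y] (6,1) — stop
  → r_1 = 0.7600
beam 2: φ=-45°, α=255°
  cosα=-0.2588 sinα=-0.9659 | (7,2) | tMaxX 1.7000 tMaxY 0.3934 | tΔX 3.8637 tΔY 1.0353
    t=0.3934 [y] (7,1)
    t=1.4287 [y] (7,0) — stop
  → r_2 = 1.4287
beam 3: φ=0°, α=300°
  cosα=0.5000 sinα=-0.8660 | (7,2) | tMaxX 1.1200 tMaxY 0.4388 | tΔX 2.0000 tΔY 1.1547
    t=0.4388 [y] (7,1)
    t=1.1200 [x] (8,1) — stop
  → r_3 = 1.1200
beam 4: φ=45°, α=345°
  cosα=0.9659 sinα=-0.2588 | (7,2) | tMaxX 0.5798 tMaxY 1.4682 | tΔX 1.0353 tΔY 3.8637
    t=0.5798 [x] (8,2) — stop
  → r_4 = 0.5798
beam 5: φ=90°, α=30°
  cosα=0.8660 sinα=0.5000 | (7,2) | tMaxX 0.6466 tMaxY 1.2400 | tΔX 1.1547 tΔY 2.0000
    t=0.6466 [x] (8,2) — stop
  → r_5 = 0.6466

ranges = [0.7600, 1.4287, 1.1200, 0.5798, 0.6466]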